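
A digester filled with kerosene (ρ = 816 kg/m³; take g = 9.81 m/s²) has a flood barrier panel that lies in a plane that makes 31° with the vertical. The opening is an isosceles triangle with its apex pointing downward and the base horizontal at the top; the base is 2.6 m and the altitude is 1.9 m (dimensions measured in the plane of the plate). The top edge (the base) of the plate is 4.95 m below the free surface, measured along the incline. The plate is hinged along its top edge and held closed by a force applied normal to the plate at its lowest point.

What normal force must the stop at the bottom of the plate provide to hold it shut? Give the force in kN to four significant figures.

γ = ρg = 816 × 9.81 / 1000 = 8.00496 kN/m³.
The plate makes 31° with the vertical, i.e. θ = 90° − 31° = 59° to the horizontal. Measuring y along the incline from the free-surface line, vertical depth h = y·sinθ with sinθ = 0.857167.
With the apex down, the centroid sits h/3 = 1.9/3 = 0.633333 m below the base (the top edge), so y_c = 4.95 + 0.633333 = 5.58333 m and h_c = 5.58333 × 0.857167 = 4.78585 m.
A = ½ × 2.6 × 1.9 = 2.47 m².
Resultant F = γ·h_c·A = 8.00496 × 4.78585 × 2.47 = 94.627 kN.
I_c = b·h³/36 = 2.6 × 1.9³/36 = 0.495372 m⁴.
Centre of pressure: y_p = y_c + I_c/(y_c·A) = 5.58333 + 0.495372/(5.58333 × 2.47) = 5.58333 + 0.0359204 = 5.61925 m along the plane.
The resultant acts 0.633333 + 0.0359204 = 0.669253 m (along the plate) below the hinge at the top edge, so the moment about the hinge is M = F × 0.669253 = 94.627 × 0.669253 = 63.3294 kN·m.
A normal force at the bottom, 1.9 m from the hinge, must supply this moment: P = 63.3294/1.9 = 33.3313 kN.

P ≈ 33.33 kN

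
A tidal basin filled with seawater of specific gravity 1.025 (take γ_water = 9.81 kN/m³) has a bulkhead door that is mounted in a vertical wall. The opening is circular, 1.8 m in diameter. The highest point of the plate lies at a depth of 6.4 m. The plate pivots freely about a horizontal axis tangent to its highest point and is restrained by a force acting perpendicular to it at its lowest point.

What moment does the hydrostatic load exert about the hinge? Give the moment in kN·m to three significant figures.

M ≈ 173 kN·m

γ = 1.025 × 9.81 = 10.05525 kN/m³.
The centroid is at the centre, 0.9 m below the top of the plate, so the centroid depth is h_c = 6.4 + 0.9 = 7.3 m.
A = π(0.9)² = 2.54469 m².
Resultant F = γ·h_c·A = 10.05525 × 7.3 × 2.54469 = 186.789 kN.
I_c = πr⁴/4 = π × 0.9⁴/4 = 0.5153 m⁴.
Centre of pressure: y_p = y_c + I_c/(y_c·A) = 7.3 + 0.5153/(7.3 × 2.54469) = 7.3 + 0.0277397 = 7.32774 m along the plane.
The resultant acts 0.9 + 0.0277397 = 0.92774 m (along the plate) below the hinge at the top edge, so the moment about the hinge is M = F × 0.92774 = 186.789 × 0.92774 = 173.292 kN·m.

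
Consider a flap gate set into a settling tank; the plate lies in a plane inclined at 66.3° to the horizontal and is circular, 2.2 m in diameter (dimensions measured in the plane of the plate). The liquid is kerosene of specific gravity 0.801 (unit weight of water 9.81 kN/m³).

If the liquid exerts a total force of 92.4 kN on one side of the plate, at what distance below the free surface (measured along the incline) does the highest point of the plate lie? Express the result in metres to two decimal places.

γ = 0.801 × 9.81 = 7.85781 kN/m³.
A = π(1.1)² = 3.80133 m².
From F = γ·h_c·A, the centroid depth is h_c = 92.4/(7.85781 × 3.80133) = 3.09339 m.
Let θ = 66.3° be the plate's angle to the horizontal; measure y along the incline from where the plane meets the free surface. Vertical depth h = y·sinθ with sinθ = 0.915663.
Along the incline, y_c = h_c/sinθ = 3.09339/0.915663 = 3.37831 m.
The centroid is at the centre, 1.1 m below the top of the plate, so the highest point sits at y_top = 3.37831 − 1.1 = 2.27831 m along the incline.

y_top ≈ 2.28 m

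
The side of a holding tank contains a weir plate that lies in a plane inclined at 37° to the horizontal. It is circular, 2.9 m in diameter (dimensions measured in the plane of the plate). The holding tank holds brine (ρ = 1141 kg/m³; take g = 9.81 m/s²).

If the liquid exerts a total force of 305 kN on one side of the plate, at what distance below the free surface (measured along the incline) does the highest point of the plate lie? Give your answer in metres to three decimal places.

γ = ρg = 1141 × 9.81 / 1000 = 11.19321 kN/m³.
A = π(1.45)² = 6.6052 m².
From F = γ·h_c·A, the centroid depth is h_c = 305/(11.19321 × 6.6052) = 4.12533 m.
Let θ = 37° be the plate's angle to the horizontal; measure y along the incline from where the plane meets the free surface. Vertical depth h = y·sinθ with sinθ = 0.601815.
Along the incline, y_c = h_c/sinθ = 4.12533/0.601815 = 6.85481 m.
The centroid is at the centre, 1.45 m below the top of the plate, so the highest point sits at y_top = 6.85481 − 1.45 = 5.40481 m along the incline.

y_top ≈ 5.405 m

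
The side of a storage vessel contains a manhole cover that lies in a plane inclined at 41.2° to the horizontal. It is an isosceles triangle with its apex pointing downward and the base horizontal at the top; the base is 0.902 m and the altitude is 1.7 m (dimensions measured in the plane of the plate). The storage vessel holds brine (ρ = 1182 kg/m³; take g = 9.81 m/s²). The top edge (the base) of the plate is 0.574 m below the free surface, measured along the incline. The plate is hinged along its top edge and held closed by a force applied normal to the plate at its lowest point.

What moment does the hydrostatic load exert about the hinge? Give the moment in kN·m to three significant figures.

γ = ρg = 1182 × 9.81 / 1000 = 11.59542 kN/m³.
Let θ = 41.2° be the plate's angle to the horizontal; measure y along the incline from where the plane meets the free surface. Vertical depth h = y·sinθ with sinθ = 0.658689.
With the apex down, the centroid sits h/3 = 1.7/3 = 0.566667 m below the base (the top edge), so y_c = 0.574 + 0.566667 = 1.14067 m and h_c = 1.14067 × 0.658689 = 0.751347 m.
A = ½ × 0.902 × 1.7 = 0.7667 m².
Resultant F = γ·h_c·A = 11.59542 × 0.751347 × 0.7667 = 6.67963 kN.
I_c = b·h³/36 = 0.902 × 1.7³/36 = 0.123098 m⁴.
Centre of pressure: y_p = y_c + I_c/(y_c·A) = 1.14067 + 0.123098/(1.14067 × 0.7667) = 1.14067 + 0.140756 = 1.28143 m along the plane.
The resultant acts 0.566667 + 0.140756 = 0.707423 m (along the plate) below the hinge at the top edge, so the moment about the hinge is M = F × 0.707423 = 6.67963 × 0.707423 = 4.72532 kN·m.

M ≈ 4.73 kN·m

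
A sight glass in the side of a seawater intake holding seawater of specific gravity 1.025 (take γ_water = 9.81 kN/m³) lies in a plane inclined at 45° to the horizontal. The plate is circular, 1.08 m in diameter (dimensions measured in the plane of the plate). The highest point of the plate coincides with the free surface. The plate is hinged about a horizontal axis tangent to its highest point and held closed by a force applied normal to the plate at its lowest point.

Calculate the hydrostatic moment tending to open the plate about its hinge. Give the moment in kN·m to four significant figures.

γ = 1.025 × 9.81 = 10.05525 kN/m³.
Let θ = 45° be the plate's angle to the horizontal; measure y along the incline from where the plane meets the free surface. Vertical depth h = y·sinθ with sinθ = 0.707107.
The centroid is at the centre, 0.54 m below the top of the plate, so y_c = 0.54 m and h_c = 0.54 × 0.707107 = 0.381838 m.
A = π(0.54)² = 0.916088 m².
Resultant F = γ·h_c·A = 10.05525 × 0.381838 × 0.916088 = 3.5173 kN.
I_c = πr⁴/4 = π × 0.54⁴/4 = 0.0667828 m⁴.
Centre of pressure: y_p = y_c + I_c/(y_c·A) = 0.54 + 0.0667828/(0.54 × 0.916088) = 0.54 + 0.135 = 0.675 m along the plane.
The resultant acts 0.54 + 0.135 = 0.675 m (along the plate) below the hinge at the top edge, so the moment about the hinge is M = F × 0.675 = 3.5173 × 0.675 = 2.37418 kN·m.

M ≈ 2.374 kN·m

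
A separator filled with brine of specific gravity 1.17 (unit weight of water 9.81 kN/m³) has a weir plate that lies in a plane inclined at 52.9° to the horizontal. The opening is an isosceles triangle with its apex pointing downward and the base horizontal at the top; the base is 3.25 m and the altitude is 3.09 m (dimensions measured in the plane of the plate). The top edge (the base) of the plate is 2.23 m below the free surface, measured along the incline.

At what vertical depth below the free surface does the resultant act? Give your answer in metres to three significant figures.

h_p = 2.73 m

γ = 1.17 × 9.81 = 11.4777 kN/m³.
Let θ = 52.9° be the plate's angle to the horizontal; measure y along the incline from where the plane meets the free surface. Vertical depth h = y·sinθ with sinθ = 0.797584.
With the apex down, the centroid sits h/3 = 3.09/3 = 1.03 m below the base (the top edge), so y_c = 2.23 + 1.03 = 3.26 m and h_c = 3.26 × 0.797584 = 2.60012 m.
A = ½ × 3.25 × 3.09 = 5.02125 m².
Resultant F = γ·h_c·A = 11.4777 × 2.60012 × 5.02125 = 149.851 kN.
I_c = b·h³/36 = 3.25 × 3.09³/36 = 2.66352 m⁴.
Centre of pressure: y_p = y_c + I_c/(y_c·A) = 3.26 + 2.66352/(3.26 × 5.02125) = 3.26 + 0.162715 = 3.42271 m along the plane.
Vertically, h_p = y_p·sinθ = 3.42271 × 0.797584 = 2.7299 m.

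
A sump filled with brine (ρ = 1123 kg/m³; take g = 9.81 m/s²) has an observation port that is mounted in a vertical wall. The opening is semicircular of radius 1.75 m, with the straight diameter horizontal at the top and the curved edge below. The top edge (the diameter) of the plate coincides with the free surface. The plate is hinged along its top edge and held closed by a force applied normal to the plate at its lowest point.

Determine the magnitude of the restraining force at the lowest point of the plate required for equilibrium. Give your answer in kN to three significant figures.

γ = ρg = 1123 × 9.81 / 1000 = 11.01663 kN/m³.
The centroid of a semicircle lies 4r/(3π) = 0.742723 m from the diameter, here below the top edge, so the centroid depth is h_c = 0.742723 m.
A = πr²/2 = π × 1.75²/2 = 4.81056 m².
Resultant F = γ·h_c·A = 11.01663 × 0.742723 × 4.81056 = 39.3615 kN.
I_c = (π/8 − 8/(9π))·r⁴ = 0.109757 × 1.75⁴ = 1.0294 m⁴.
Centre of pressure: y_p = y_c + I_c/(y_c·A) = 0.742723 + 1.0294/(0.742723 × 4.81056) = 0.742723 + 0.288112 = 1.03083 m along the plane.
The resultant acts 0.742723 + 0.288112 = 1.03083 m (along the plate) below the hinge at the top edge, so the moment about the hinge is M = F × 1.03083 = 39.3615 × 1.03083 = 40.575 kN·m.
A normal force at the bottom, 1.75 m from the hinge, must supply this moment: P = 40.575/1.75 = 23.1857 kN.

P ≈ 23.2 kN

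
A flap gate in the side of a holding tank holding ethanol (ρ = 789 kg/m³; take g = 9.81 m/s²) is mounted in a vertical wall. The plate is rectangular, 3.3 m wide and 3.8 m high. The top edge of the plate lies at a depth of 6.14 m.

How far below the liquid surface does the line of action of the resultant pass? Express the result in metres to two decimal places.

h_p = 8.19 m

γ = ρg = 789 × 9.81 / 1000 = 7.74009 kN/m³.
The centroid lies 3.8/2 = 1.9 m below the top edge, so the centroid depth is h_c = 6.14 + 1.9 = 8.04 m.
A = 3.3 × 3.8 = 12.54 m².
Resultant F = γ·h_c·A = 7.74009 × 8.04 × 12.54 = 780.368 kN.
I_c = b·h³/12 = 3.3 × 3.8³/12 = 15.0898 m⁴.
Centre of pressure: y_p = y_c + I_c/(y_c·A) = 8.04 + 15.0898/(8.04 × 12.54) = 8.04 + 0.149668 = 8.18967 m along the plane.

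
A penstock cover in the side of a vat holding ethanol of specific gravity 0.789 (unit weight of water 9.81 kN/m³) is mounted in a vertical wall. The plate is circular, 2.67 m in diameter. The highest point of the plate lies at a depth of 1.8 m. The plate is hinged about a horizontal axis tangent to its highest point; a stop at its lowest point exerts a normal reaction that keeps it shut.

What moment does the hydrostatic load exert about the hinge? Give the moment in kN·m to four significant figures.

γ = 0.789 × 9.81 = 7.74009 kN/m³.
The centroid is at the centre, 1.335 m below the top of the plate, so the centroid depth is h_c = 1.8 + 1.335 = 3.135 m.
A = π(1.335)² = 5.59902 m².
Resultant F = γ·h_c·A = 7.74009 × 3.135 × 5.59902 = 135.861 kN.
I_c = πr⁴/4 = π × 1.335⁴/4 = 2.49468 m⁴.
Centre of pressure: y_p = y_c + I_c/(y_c·A) = 3.135 + 2.49468/(3.135 × 5.59902) = 3.135 + 0.142123 = 3.27712 m along the plane.
The resultant acts 1.335 + 0.142123 = 1.47712 m (along the plate) below the hinge at the top edge, so the moment about the hinge is M = F × 1.47712 = 135.861 × 1.47712 = 200.683 kN·m.

M ≈ 200.7 kN·m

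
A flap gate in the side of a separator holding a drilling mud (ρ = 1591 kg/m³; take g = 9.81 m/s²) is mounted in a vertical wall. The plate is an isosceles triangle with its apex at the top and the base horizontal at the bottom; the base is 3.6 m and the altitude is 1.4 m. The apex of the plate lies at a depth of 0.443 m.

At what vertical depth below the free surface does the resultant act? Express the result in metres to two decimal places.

h_p = 1.46 m

γ = ρg = 1591 × 9.81 / 1000 = 15.60771 kN/m³.
With the apex up, the centroid sits 2h/3 = 2 × 1.4/3 = 0.933333 m below the apex, so the centroid depth is h_c = 0.443 + 0.933333 = 1.37633 m.
A = ½ × 3.6 × 1.4 = 2.52 m².
Resultant F = γ·h_c·A = 15.60771 × 1.37633 × 2.52 = 54.133 kN.
I_c = b·h³/36 = 3.6 × 1.4³/36 = 0.2744 m⁴.
Centre of pressure: y_p = y_c + I_c/(y_c·A) = 1.37633 + 0.2744/(1.37633 × 2.52) = 1.37633 + 0.0791154 = 1.45545 m along the plane.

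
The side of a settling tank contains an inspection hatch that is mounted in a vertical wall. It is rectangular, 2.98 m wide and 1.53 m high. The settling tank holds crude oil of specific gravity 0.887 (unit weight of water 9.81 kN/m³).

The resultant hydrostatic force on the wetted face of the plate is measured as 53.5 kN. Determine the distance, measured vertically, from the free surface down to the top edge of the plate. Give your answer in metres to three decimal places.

d_top ≈ 0.584 m

γ = 0.887 × 9.81 = 8.70147 kN/m³.
A = 2.98 × 1.53 = 4.5594 m².
From F = γ·h_c·A, the centroid depth is h_c = 53.5/(8.70147 × 4.5594) = 1.34851 m.
The centroid lies 1.53/2 = 0.765 m below the top edge, so the top edge sits at h_top = 1.34851 − 0.765 = 0.58351 m below the surface.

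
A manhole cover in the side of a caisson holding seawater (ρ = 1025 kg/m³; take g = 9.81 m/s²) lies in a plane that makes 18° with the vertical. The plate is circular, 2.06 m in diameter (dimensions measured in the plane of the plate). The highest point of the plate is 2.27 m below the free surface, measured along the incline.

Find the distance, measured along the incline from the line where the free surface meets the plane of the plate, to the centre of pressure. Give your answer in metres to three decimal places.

γ = ρg = 1025 × 9.81 / 1000 = 10.05525 kN/m³.
The plate makes 18° with the vertical, i.e. θ = 90° − 18° = 72° to the horizontal. Measuring y along the incline from the free-surface line, vertical depth h = y·sinθ with sinθ = 0.951057.
The centroid is at the centre, 1.03 m below the top of the plate, so y_c = 2.27 + 1.03 = 3.3 m and h_c = 3.3 × 0.951057 = 3.13849 m.
A = π(1.03)² = 3.33292 m².
Resultant F = γ·h_c·A = 10.05525 × 3.13849 × 3.33292 = 105.181 kN.
I_c = πr⁴/4 = π × 1.03⁴/4 = 0.883973 m⁴.
Centre of pressure: y_p = y_c + I_c/(y_c·A) = 3.3 + 0.883973/(3.3 × 3.33292) = 3.3 + 0.0803711 = 3.38037 m along the plane.

y_p = 3.380 m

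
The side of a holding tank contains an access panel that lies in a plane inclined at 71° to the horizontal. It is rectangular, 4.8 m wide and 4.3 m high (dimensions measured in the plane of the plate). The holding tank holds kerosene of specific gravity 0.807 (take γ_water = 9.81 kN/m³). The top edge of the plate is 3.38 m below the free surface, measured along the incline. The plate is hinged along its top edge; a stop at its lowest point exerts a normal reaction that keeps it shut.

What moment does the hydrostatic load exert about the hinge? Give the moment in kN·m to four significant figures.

M ≈ 2075 kN·m

γ = 0.807 × 9.81 = 7.91667 kN/m³.
Let θ = 71° be the plate's angle to the horizontal; measure y along the incline from where the plane meets the free surface. Vertical depth h = y·sinθ with sinθ = 0.945519.
The centroid lies 4.3/2 = 2.15 m below the top edge, so y_c = 3.38 + 2.15 = 5.53 m and h_c = 5.53 × 0.945519 = 5.22872 m.
A = 4.8 × 4.3 = 20.64 m².
Resultant F = γ·h_c·A = 7.91667 × 5.22872 × 20.64 = 854.373 kN.
I_c = b·h³/12 = 4.8 × 4.3³/12 = 31.8028 m⁴.
Centre of pressure: y_p = y_c + I_c/(y_c·A) = 5.53 + 31.8028/(5.53 × 20.64) = 5.53 + 0.278632 = 5.80863 m along the plane.
The resultant acts 2.15 + 0.278632 = 2.42863 m (along the plate) below the hinge at the top edge, so the moment about the hinge is M = F × 2.42863 = 854.373 × 2.42863 = 2074.96 kN·m.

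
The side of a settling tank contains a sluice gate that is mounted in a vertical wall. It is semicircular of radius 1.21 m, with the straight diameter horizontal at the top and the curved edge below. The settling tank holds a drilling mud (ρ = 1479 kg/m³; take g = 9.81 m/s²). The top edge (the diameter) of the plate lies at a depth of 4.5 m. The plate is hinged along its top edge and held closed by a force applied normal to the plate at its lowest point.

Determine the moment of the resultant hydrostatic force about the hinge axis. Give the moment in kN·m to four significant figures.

M ≈ 89.32 kN·m

γ = ρg = 1479 × 9.81 / 1000 = 14.50899 kN/m³.
The centroid of a semicircle lies 4r/(3π) = 0.51354 m from the diameter, here below the top edge, so the centroid depth is h_c = 4.5 + 0.51354 = 5.01354 m.
A = πr²/2 = π × 1.21²/2 = 2.2998 m².
Resultant F = γ·h_c·A = 14.50899 × 5.01354 × 2.2998 = 167.291 kN.
I_c = (π/8 − 8/(9π))·r⁴ = 0.109757 × 1.21⁴ = 0.235274 m⁴.
Centre of pressure: y_p = y_c + I_c/(y_c·A) = 5.01354 + 0.235274/(5.01354 × 2.2998) = 5.01354 + 0.0204051 = 5.03395 m along the plane.
The resultant acts 0.51354 + 0.0204051 = 0.533945 m (along the plate) below the hinge at the top edge, so the moment about the hinge is M = F × 0.533945 = 167.291 × 0.533945 = 89.3242 kN·m.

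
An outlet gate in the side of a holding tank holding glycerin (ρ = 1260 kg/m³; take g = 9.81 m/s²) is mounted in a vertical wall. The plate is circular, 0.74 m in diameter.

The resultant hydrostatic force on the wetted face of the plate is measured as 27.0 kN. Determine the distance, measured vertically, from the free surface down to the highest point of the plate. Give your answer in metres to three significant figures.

d_top ≈ 4.71 m

γ = ρg = 1260 × 9.81 / 1000 = 12.3606 kN/m³.
A = π(0.37)² = 0.430084 m².
From F = γ·h_c·A, the centroid depth is h_c = 27.0/(12.3606 × 0.430084) = 5.07891 m.
The centroid is at the centre, 0.37 m below the top of the plate, so the highest point sits at h_top = 5.07891 − 0.37 = 4.70891 m below the surface.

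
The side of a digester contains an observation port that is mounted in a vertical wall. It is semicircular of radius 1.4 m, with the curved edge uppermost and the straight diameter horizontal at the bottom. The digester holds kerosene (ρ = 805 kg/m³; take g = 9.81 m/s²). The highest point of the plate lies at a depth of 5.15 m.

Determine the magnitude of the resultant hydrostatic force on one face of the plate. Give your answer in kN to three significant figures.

γ = ρg = 805 × 9.81 / 1000 = 7.89705 kN/m³.
The centroid lies 4r/(3π) = 0.594178 m above the diameter, so r − 4r/(3π) = 1.4 − 0.594178 = 0.805822 m below the topmost point, so the centroid depth is h_c = 5.15 + 0.805822 = 5.95582 m.
A = πr²/2 = π × 1.4²/2 = 3.07876 m².
Resultant F = γ·h_c·A = 7.89705 × 5.95582 × 3.07876 = 144.805 kN.

F ≈ 145 kN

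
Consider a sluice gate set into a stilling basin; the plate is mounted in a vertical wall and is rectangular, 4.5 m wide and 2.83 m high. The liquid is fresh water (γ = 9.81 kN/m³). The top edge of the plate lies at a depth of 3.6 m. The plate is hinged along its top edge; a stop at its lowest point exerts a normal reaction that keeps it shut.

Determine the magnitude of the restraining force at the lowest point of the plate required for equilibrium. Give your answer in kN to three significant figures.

P ≈ 343 kN

γ = 9.81 kN/m³.
The centroid lies 2.83/2 = 1.415 m below the top edge, so the centroid depth is h_c = 3.6 + 1.415 = 5.015 m.
A = 4.5 × 2.83 = 12.735 m².
Resultant F = γ·h_c·A = 9.81 × 5.015 × 12.735 = 626.526 kN.
I_c = b·h³/12 = 4.5 × 2.83³/12 = 8.49945 m⁴.
Centre of pressure: y_p = y_c + I_c/(y_c·A) = 5.015 + 8.49945/(5.015 × 12.735) = 5.015 + 0.133082 = 5.14808 m along the plane.
The resultant acts 1.415 + 0.133082 = 1.54808 m (along the plate) below the hinge at the top edge, so the moment about the hinge is M = F × 1.54808 = 626.526 × 1.54808 = 969.912 kN·m.
A normal force at the bottom, 2.83 m from the hinge, must supply this moment: P = 969.912/2.83 = 342.725 kN.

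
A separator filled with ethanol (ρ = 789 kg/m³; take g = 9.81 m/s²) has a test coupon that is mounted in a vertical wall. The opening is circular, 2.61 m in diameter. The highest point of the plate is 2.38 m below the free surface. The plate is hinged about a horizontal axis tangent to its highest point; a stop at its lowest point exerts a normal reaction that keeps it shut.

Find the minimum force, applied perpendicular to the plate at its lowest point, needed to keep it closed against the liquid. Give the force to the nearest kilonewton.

γ = ρg = 789 × 9.81 / 1000 = 7.74009 kN/m³.
The centroid is at the centre, 1.305 m below the top of the plate, so the centroid depth is h_c = 2.38 + 1.305 = 3.685 m.
A = π(1.305)² = 5.35021 m².
Resultant F = γ·h_c·A = 7.74009 × 3.685 × 5.35021 = 152.6 kN.
I_c = πr⁴/4 = π × 1.305⁴/4 = 2.27789 m⁴.
Centre of pressure: y_p = y_c + I_c/(y_c·A) = 3.685 + 2.27789/(3.685 × 5.35021) = 3.685 + 0.115538 = 3.80054 m along the plane.
The resultant acts 1.305 + 0.115538 = 1.42054 m (along the plate) below the hinge at the top edge, so the moment about the hinge is M = F × 1.42054 = 152.6 × 1.42054 = 216.774 kN·m.
A normal force at the bottom, 2.61 m from the hinge, must supply this moment: P = 216.774/2.61 = 83.0552 kN.

P ≈ 83 kN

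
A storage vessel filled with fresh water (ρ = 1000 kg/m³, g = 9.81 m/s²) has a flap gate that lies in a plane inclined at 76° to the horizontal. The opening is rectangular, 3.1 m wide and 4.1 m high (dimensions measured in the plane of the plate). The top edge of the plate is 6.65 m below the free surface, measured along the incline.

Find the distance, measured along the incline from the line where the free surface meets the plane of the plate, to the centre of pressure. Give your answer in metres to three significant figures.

γ = ρg = 1000 × 9.81 = 9810 N/m³ = 9.81 kN/m³.
Let θ = 76° be the plate's angle to the horizontal; measure y along the incline from where the plane meets the free surface. Vertical depth h = y·sinθ with sinθ = 0.970296.
The centroid lies 4.1/2 = 2.05 m below the top edge, so y_c = 6.65 + 2.05 = 8.7 m and h_c = 8.7 × 0.970296 = 8.44158 m.
A = 3.1 × 4.1 = 12.71 m².
Resultant F = γ·h_c·A = 9.81 × 8.44158 × 12.71 = 1052.54 kN.
I_c = b·h³/12 = 3.1 × 4.1³/12 = 17.8046 m⁴.
Centre of pressure: y_p = y_c + I_c/(y_c·A) = 8.7 + 17.8046/(8.7 × 12.71) = 8.7 + 0.161015 = 8.86102 m along the plane.

y_p = 8.86 m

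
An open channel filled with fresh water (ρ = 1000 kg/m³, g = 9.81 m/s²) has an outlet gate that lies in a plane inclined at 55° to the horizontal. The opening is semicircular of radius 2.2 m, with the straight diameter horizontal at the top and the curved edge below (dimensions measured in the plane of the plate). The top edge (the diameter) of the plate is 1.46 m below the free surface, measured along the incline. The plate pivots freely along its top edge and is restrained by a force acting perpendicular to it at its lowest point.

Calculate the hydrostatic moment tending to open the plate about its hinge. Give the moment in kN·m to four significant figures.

γ = ρg = 1000 × 9.81 = 9810 N/m³ = 9.81 kN/m³.
Let θ = 55° be the plate's angle to the horizontal; measure y along the incline from where the plane meets the free surface. Vertical depth h = y·sinθ with sinθ = 0.819152.
The centroid of a semicircle lies 4r/(3π) = 0.933709 m from the diameter, here below the top edge, so y_c = 1.46 + 0.933709 = 2.39371 m and h_c = 2.39371 × 0.819152 = 1.96081 m.
A = πr²/2 = π × 2.2²/2 = 7.60265 m².
Resultant F = γ·h_c·A = 9.81 × 1.96081 × 7.60265 = 146.241 kN.
I_c = (π/8 − 8/(9π))·r⁴ = 0.109757 × 2.2⁴ = 2.57112 m⁴.
Centre of pressure: y_p = y_c + I_c/(y_c·A) = 2.39371 + 2.57112/(2.39371 × 7.60265) = 2.39371 + 0.141282 = 2.53499 m along the plane.
The resultant acts 0.933709 + 0.141282 = 1.07499 m (along the plate) below the hinge at the top edge, so the moment about the hinge is M = F × 1.07499 = 146.241 × 1.07499 = 157.208 kN·m.

M ≈ 157.2 kN·m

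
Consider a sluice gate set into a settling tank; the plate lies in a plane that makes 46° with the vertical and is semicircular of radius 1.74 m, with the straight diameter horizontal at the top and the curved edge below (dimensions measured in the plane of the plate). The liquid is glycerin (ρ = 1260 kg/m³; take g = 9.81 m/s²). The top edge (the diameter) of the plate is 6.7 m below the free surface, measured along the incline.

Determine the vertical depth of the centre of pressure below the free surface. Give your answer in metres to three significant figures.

h_p = 5.19 m

γ = ρg = 1260 × 9.81 / 1000 = 12.3606 kN/m³.
The plate makes 46° with the vertical, i.e. θ = 90° − 46° = 44° to the horizontal. Measuring y along the incline from the free-surface line, vertical depth h = y·sinθ with sinθ = 0.694658.
The centroid of a semicircle lies 4r/(3π) = 0.738479 m from the diameter, here below the top edge, so y_c = 6.7 + 0.738479 = 7.43848 m and h_c = 7.43848 × 0.694658 = 5.1672 m.
A = πr²/2 = π × 1.74²/2 = 4.75574 m².
Resultant F = γ·h_c·A = 12.3606 × 5.1672 × 4.75574 = 303.748 kN.
I_c = (π/8 − 8/(9π))·r⁴ = 0.109757 × 1.74⁴ = 1.00607 m⁴.
Centre of pressure: y_p = y_c + I_c/(y_c·A) = 7.43848 + 1.00607/(7.43848 × 4.75574) = 7.43848 + 0.0284398 = 7.46692 m along the plane.
Vertically, h_p = y_p·sinθ = 7.46692 × 0.694658 = 5.18696 m.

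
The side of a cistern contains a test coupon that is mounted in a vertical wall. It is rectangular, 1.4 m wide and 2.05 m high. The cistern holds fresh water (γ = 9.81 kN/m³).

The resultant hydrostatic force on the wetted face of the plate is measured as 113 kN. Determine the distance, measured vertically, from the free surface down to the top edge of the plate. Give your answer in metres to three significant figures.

γ = 9.81 kN/m³.
A = 1.4 × 2.05 = 2.87 m².
From F = γ·h_c·A, the centroid depth is h_c = 113/(9.81 × 2.87) = 4.01354 m.
The centroid lies 2.05/2 = 1.025 m below the top edge, so the top edge sits at h_top = 4.01354 − 1.025 = 2.98854 m below the surface.

d_top ≈ 2.99 m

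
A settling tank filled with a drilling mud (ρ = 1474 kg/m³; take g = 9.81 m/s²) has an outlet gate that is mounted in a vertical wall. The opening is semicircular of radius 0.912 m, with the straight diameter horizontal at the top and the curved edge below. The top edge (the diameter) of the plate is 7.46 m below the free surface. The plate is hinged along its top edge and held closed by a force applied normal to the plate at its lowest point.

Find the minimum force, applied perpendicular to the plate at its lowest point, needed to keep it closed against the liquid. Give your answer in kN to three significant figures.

γ = ρg = 1474 × 9.81 / 1000 = 14.45994 kN/m³.
The centroid of a semicircle lies 4r/(3π) = 0.387065 m from the diameter, here below the top edge, so the centroid depth is h_c = 7.46 + 0.387065 = 7.84706 m.
A = πr²/2 = π × 0.912²/2 = 1.3065 m².
Resultant F = γ·h_c·A = 14.45994 × 7.84706 × 1.3065 = 148.246 kN.
I_c = (π/8 − 8/(9π))·r⁴ = 0.109757 × 0.912⁴ = 0.0759297 m⁴.
Centre of pressure: y_p = y_c + I_c/(y_c·A) = 7.84706 + 0.0759297/(7.84706 × 1.3065) = 7.84706 + 0.0074062 = 7.85447 m along the plane.
The resultant acts 0.387065 + 0.0074062 = 0.394471 m (along the plate) below the hinge at the top edge, so the moment about the hinge is M = F × 0.394471 = 148.246 × 0.394471 = 58.4787 kN·m.
A normal force at the bottom, 0.912 m from the hinge, must supply this moment: P = 58.4787/0.912 = 64.1214 kN.

P ≈ 64.1 kN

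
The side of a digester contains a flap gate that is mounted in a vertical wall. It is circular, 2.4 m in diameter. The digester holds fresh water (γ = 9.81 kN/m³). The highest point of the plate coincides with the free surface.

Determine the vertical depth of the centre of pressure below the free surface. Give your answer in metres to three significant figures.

γ = 9.81 kN/m³.
The centroid is at the centre, 1.2 m below the top of the plate, so the centroid depth is h_c = 1.2 m.
A = π(1.2)² = 4.52389 m².
Resultant F = γ·h_c·A = 9.81 × 1.2 × 4.52389 = 53.2552 kN.
I_c = πr⁴/4 = π × 1.2⁴/4 = 1.6286 m⁴.
Centre of pressure: y_p = y_c + I_c/(y_c·A) = 1.2 + 1.6286/(1.2 × 4.52389) = 1.2 + 0.3 = 1.5 m along the plane.

h_p = 1.50 m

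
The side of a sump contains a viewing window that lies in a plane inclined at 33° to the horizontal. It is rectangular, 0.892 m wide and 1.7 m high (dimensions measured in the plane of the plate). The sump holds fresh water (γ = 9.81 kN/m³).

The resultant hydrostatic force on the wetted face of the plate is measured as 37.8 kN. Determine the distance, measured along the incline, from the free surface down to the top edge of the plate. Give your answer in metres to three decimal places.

γ = 9.81 kN/m³.
A = 0.892 × 1.7 = 1.5164 m².
From F = γ·h_c·A, the centroid depth is h_c = 37.8/(9.81 × 1.5164) = 2.54103 m.
Let θ = 33° be the plate's angle to the horizontal; measure y along the incline from where the plane meets the free surface. Vertical depth h = y·sinθ with sinθ = 0.544639.
Along the incline, y_c = h_c/sinθ = 2.54103/0.544639 = 4.66553 m.
The centroid lies 1.7/2 = 0.85 m below the top edge, so the top edge sits at y_top = 4.66553 − 0.85 = 3.81553 m along the incline.

y_top ≈ 3.816 m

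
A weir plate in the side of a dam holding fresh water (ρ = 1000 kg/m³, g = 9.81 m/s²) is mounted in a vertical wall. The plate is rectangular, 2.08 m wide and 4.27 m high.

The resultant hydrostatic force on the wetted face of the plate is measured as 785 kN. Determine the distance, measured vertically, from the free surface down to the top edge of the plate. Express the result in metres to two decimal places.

d_top ≈ 6.87 m

γ = ρg = 1000 × 9.81 = 9810 N/m³ = 9.81 kN/m³.
A = 2.08 × 4.27 = 8.8816 m².
From F = γ·h_c·A, the centroid depth is h_c = 785/(9.81 × 8.8816) = 9.00968 m.
The centroid lies 4.27/2 = 2.135 m below the top edge, so the top edge sits at h_top = 9.00968 − 2.135 = 6.87468 m below the surface.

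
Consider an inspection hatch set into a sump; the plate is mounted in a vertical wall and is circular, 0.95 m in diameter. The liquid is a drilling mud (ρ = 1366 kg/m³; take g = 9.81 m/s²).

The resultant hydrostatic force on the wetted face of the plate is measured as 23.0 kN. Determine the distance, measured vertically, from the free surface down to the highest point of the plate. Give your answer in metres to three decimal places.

γ = ρg = 1366 × 9.81 / 1000 = 13.40046 kN/m³.
A = π(0.475)² = 0.708822 m².
From F = γ·h_c·A, the centroid depth is h_c = 23.0/(13.40046 × 0.708822) = 2.42142 m.
The centroid is at the centre, 0.475 m below the top of the plate, so the highest point sits at h_top = 2.42142 − 0.475 = 1.94642 m below the surface.

d_top ≈ 1.946 m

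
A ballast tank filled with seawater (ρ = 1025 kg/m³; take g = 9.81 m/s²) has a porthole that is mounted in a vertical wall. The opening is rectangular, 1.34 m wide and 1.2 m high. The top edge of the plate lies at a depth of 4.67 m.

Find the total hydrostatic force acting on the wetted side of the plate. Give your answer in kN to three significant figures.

γ = ρg = 1025 × 9.81 / 1000 = 10.05525 kN/m³.
The centroid lies 1.2/2 = 0.6 m below the top edge, so the centroid depth is h_c = 4.67 + 0.6 = 5.27 m.
A = 1.34 × 1.2 = 1.608 m².
Resultant F = γ·h_c·A = 10.05525 × 5.27 × 1.608 = 85.2098 kN.

F ≈ 85.2 kN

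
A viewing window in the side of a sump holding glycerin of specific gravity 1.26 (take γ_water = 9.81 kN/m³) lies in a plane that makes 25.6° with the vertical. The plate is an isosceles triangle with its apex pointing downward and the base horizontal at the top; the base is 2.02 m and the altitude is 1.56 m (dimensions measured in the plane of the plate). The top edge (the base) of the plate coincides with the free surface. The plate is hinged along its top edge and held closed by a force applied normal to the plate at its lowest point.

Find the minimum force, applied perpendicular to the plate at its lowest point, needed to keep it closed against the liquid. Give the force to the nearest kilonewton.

P ≈ 5 kN

γ = 1.26 × 9.81 = 12.3606 kN/m³.
The plate makes 25.6° with the vertical, i.e. θ = 90° − 25.6° = 64.4° to the horizontal. Measuring y along the incline from the free-surface line, vertical depth h = y·sinθ with sinθ = 0.901833.
With the apex down, the centroid sits h/3 = 1.56/3 = 0.52 m below the base (the top edge), so y_c = 0.52 m and h_c = 0.52 × 0.901833 = 0.468953 m.
A = ½ × 2.02 × 1.56 = 1.5756 m².
Resultant F = γ·h_c·A = 12.3606 × 0.468953 × 1.5756 = 9.13303 kN.
I_c = b·h³/36 = 2.02 × 1.56³/36 = 0.213021 m⁴.
Centre of pressure: y_p = y_c + I_c/(y_c·A) = 0.52 + 0.213021/(0.52 × 1.5756) = 0.52 + 0.26 = 0.78 m along the plane.
The resultant acts 0.52 + 0.26 = 0.78 m (along the plate) below the hinge at the top edge, so the moment about the hinge is M = F × 0.78 = 9.13303 × 0.78 = 7.12376 kN·m.
A normal force at the bottom, 1.56 m from the hinge, must supply this moment: P = 7.12376/1.56 = 4.56651 kN.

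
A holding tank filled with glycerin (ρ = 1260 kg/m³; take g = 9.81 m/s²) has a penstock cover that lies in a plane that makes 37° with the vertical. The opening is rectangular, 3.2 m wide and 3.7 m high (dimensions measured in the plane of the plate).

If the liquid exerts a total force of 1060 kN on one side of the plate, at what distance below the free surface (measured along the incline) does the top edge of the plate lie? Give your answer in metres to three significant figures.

γ = ρg = 1260 × 9.81 / 1000 = 12.3606 kN/m³.
A = 3.2 × 3.7 = 11.84 m².
From F = γ·h_c·A, the centroid depth is h_c = 1060/(12.3606 × 11.84) = 7.24294 m.
The plate makes 37° with the vertical, i.e. θ = 90° − 37° = 53° to the horizontal. Measuring y along the incline from the free-surface line, vertical depth h = y·sinθ with sinθ = 0.798636.
Along the incline, y_c = h_c/sinθ = 7.24294/0.798636 = 9.06914 m.
The centroid lies 3.7/2 = 1.85 m below the top edge, so the top edge sits at y_top = 9.06914 − 1.85 = 7.21914 m along the incline.

y_top ≈ 7.22 m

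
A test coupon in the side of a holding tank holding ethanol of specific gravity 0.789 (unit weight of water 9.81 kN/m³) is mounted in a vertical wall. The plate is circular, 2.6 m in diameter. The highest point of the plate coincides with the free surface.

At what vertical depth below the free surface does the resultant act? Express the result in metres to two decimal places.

γ = 0.789 × 9.81 = 7.74009 kN/m³.
The centroid is at the centre, 1.3 m below the top of the plate, so the centroid depth is h_c = 1.3 m.
A = π(1.3)² = 5.30929 m².
Resultant F = γ·h_c·A = 7.74009 × 1.3 × 5.30929 = 53.4227 kN.
I_c = πr⁴/4 = π × 1.3⁴/4 = 2.24318 m⁴.
Centre of pressure: y_p = y_c + I_c/(y_c·A) = 1.3 + 2.24318/(1.3 × 5.30929) = 1.3 + 0.325001 = 1.625 m along the plane.

h_p = 1.63 m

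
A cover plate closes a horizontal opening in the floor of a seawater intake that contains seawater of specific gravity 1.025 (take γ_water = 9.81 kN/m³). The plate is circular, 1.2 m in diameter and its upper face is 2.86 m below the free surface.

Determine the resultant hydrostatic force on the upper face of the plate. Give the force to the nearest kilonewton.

F ≈ 33 kN

γ = 1.025 × 9.81 = 10.05525 kN/m³.
The plate is horizontal, so pressure is uniform at p = γ·h = 10.05525 × 2.86 = 28.758 kN/m².
A = π(0.6)² = 1.13097 m².
F = p·A = 28.758 × 1.13097 = 32.5244 kN.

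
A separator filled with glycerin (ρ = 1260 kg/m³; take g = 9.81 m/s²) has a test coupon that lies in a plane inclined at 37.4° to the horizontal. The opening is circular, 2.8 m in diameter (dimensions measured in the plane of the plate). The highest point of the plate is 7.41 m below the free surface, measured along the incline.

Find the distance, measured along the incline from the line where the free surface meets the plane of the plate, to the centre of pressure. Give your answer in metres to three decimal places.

γ = ρg = 1260 × 9.81 / 1000 = 12.3606 kN/m³.
Let θ = 37.4° be the plate's angle to the horizontal; measure y along the incline from where the plane meets the free surface. Vertical depth h = y·sinθ with sinθ = 0.607376.
The centroid is at the centre, 1.4 m below the top of the plate, so y_c = 7.41 + 1.4 = 8.81 m and h_c = 8.81 × 0.607376 = 5.35098 m.
A = π(1.4)² = 6.15752 m².
Resultant F = γ·h_c·A = 12.3606 × 5.35098 × 6.15752 = 407.267 kN.
I_c = πr⁴/4 = π × 1.4⁴/4 = 3.01719 m⁴.
Centre of pressure: y_p = y_c + I_c/(y_c·A) = 8.81 + 3.01719/(8.81 × 6.15752) = 8.81 + 0.0556187 = 8.86562 m along the plane.

y_p = 8.866 m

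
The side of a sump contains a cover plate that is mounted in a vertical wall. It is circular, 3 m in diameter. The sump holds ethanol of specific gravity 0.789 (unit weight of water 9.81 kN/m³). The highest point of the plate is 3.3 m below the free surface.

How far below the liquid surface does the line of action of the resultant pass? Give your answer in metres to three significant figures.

h_p = 4.92 m

γ = 0.789 × 9.81 = 7.74009 kN/m³.
The centroid is at the centre, 1.5 m below the top of the plate, so the centroid depth is h_c = 3.3 + 1.5 = 4.8 m.
A = π(1.5)² = 7.06858 m².
Resultant F = γ·h_c·A = 7.74009 × 4.8 × 7.06858 = 262.615 kN.
I_c = πr⁴/4 = π × 1.5⁴/4 = 3.97608 m⁴.
Centre of pressure: y_p = y_c + I_c/(y_c·A) = 4.8 + 3.97608/(4.8 × 7.06858) = 4.8 + 0.117188 = 4.91719 m along the plane.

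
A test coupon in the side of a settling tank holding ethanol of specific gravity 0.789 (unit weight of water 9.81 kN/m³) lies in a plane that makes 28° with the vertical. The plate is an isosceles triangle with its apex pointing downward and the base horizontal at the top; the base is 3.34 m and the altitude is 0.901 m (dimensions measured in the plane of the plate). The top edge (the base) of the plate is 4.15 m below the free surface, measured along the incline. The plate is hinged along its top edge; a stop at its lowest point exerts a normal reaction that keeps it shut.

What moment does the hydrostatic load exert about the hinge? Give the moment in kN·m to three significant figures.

M ≈ 14.2 kN·m

γ = 0.789 × 9.81 = 7.74009 kN/m³.
The plate makes 28° with the vertical, i.e. θ = 90° − 28° = 62° to the horizontal. Measuring y along the incline from the free-surface line, vertical depth h = y·sinθ with sinθ = 0.882948.
With the apex down, the centroid sits h/3 = 0.901/3 = 0.300333 m below the base (the top edge), so y_c = 4.15 + 0.300333 = 4.45033 m and h_c = 4.45033 × 0.882948 = 3.92941 m.
A = ½ × 3.34 × 0.901 = 1.50467 m².
Resultant F = γ·h_c·A = 7.74009 × 3.92941 × 1.50467 = 45.763 kN.
I_c = b·h³/36 = 3.34 × 0.901³/36 = 0.0678607 m⁴.
Centre of pressure: y_p = y_c + I_c/(y_c·A) = 4.45033 + 0.0678607/(4.45033 × 1.50467) = 4.45033 + 0.0101341 = 4.46046 m along the plane.
The resultant acts 0.300333 + 0.0101341 = 0.310467 m (along the plate) below the hinge at the top edge, so the moment about the hinge is M = F × 0.310467 = 45.763 × 0.310467 = 14.2079 kN·m.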